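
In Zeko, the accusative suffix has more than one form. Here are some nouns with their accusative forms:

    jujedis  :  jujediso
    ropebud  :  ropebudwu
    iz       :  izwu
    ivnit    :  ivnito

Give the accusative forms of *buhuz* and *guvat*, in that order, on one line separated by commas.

buhuzwu, guvato

Looking at the final consonant of each stem: -o when the stem ends in a voiceless consonant (*jujedis*, *ivnit*); -wu when the stem ends in a voiced consonant (*ropebud*, *iz*).
*buhuz*: final consonant = /z/, voiced → -wu → *buhuzwu*.
*guvat*: final consonant = /t/, voiceless → -o → *guvato*.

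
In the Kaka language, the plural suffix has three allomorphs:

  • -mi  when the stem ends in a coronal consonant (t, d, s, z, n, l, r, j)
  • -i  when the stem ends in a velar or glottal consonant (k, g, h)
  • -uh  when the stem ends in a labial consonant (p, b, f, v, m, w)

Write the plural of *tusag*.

*tusag*: final consonant = /g/, velar/glottal → -i → *tusagi*.

tusagi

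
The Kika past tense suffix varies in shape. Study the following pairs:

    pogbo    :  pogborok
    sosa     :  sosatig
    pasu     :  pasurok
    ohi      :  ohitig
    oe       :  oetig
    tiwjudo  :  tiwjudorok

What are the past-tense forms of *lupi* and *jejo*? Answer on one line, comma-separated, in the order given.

lupitig, jejorok

Looking at the last vowel of each stem: -rok when the last vowel of the stem is a rounded vowel (*pogbo*, *pasu*, *tiwjudo*); -tig when the last vowel of the stem is an unrounded vowel (*sosa*, *ohi*, *oe*).
Since the last vowel of *lupi* is /i/ (an unrounded vowel), it takes -tig, giving *lupitig*.
*jejo* — last vowel /o/ (a rounded vowel) → -rok → *jejorok*.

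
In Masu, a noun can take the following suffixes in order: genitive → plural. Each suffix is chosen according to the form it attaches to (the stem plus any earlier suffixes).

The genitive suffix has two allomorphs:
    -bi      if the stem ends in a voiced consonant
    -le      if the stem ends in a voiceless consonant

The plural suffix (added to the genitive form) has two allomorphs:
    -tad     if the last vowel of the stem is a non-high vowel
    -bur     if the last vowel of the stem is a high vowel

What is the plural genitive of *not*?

Since the final consonant of *not* is /t/ (voiceless), it takes -le, giving *notle*.
The genitive form *notle*: last vowel = /e/, a non-high vowel → -tad → *notletad*.

notletad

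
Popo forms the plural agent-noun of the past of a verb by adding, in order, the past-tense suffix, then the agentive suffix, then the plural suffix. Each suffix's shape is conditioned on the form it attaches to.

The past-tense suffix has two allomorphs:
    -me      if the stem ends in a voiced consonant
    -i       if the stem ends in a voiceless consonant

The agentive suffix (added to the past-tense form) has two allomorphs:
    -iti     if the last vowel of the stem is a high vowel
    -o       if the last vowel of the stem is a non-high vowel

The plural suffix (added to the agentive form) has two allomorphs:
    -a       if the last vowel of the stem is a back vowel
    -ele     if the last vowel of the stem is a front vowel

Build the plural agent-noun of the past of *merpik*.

merpikiitiele

Since the final consonant of *merpik* is /k/ (voiceless), it takes -i, giving *merpiki*.
The past-tense form *merpiki* — last vowel /i/ (a high vowel) → -iti → *merpikiiti*.
The last vowel of the agentive form *merpikiiti* is /i/, which is a front vowel, so the plural suffix is -ele, giving *merpikiitiele*.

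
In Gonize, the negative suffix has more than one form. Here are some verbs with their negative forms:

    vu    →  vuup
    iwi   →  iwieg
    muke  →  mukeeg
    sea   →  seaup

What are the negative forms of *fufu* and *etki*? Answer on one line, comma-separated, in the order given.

fufuup, etkieg

The pattern is front/back vowel harmony: -eg when the last vowel of the stem is a front vowel (*iwi*, *muke*); -up when the last vowel of the stem is a back vowel (*vu*, *sea*).
The last vowel of *fufu* is /u/, which is a back vowel, so the suffix is -up, giving *fufuup*.
*etki*: last vowel = /i/, a front vowel → -eg → *etkieg*.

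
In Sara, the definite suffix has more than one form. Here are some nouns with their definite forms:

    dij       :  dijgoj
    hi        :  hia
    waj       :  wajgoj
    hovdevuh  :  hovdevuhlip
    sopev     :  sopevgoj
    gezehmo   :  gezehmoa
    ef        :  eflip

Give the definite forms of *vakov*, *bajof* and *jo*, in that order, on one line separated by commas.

vakovgoj, bajoflip, joa

The suffix is conditioned by the final sound: -lip when the stem ends in a voiceless consonant (*hovdevuh*, *ef*); -goj when the stem ends in a voiced consonant (*dij*, *waj*, *sopev*); -a when the stem ends in a vowel (*hi*, *gezehmo*).
The final sound of *vakov* is /v/, which is a voiced consonant, so the suffix is -goj, giving *vakovgoj*.
*bajof* — final sound /f/ (a voiceless consonant) → -lip → *bajoflip*.
The final sound of *jo* is /o/, which is a vowel, so the suffix is -a, giving *joa*.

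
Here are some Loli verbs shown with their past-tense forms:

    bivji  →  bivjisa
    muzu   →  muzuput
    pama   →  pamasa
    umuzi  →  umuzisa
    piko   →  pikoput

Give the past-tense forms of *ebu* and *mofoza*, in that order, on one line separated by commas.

ebuput, mofozasa

The pattern is rounding harmony: -put when the last vowel of the stem is a rounded vowel (*muzu*, *piko*); -sa when the last vowel of the stem is an unrounded vowel (*bivji*, *pama*, *umuzi*).
*ebu*: last vowel = /u/, a rounded vowel → -put → *ebuput*.
*mofoza*: last vowel = /a/, an unrounded vowel → -sa → *mofozasa*.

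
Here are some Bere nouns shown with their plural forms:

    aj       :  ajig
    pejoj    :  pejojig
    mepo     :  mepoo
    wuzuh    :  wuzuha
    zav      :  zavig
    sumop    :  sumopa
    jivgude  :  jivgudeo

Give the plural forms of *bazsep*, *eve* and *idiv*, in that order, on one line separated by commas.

bazsepa, eveo, idivig

Looking at the final sound of each stem: -a when the stem ends in a voiceless consonant (*wuzuh*, *sumop*); -ig when the stem ends in a voiced consonant (*aj*, *pejoj*, *zav*); -o when the stem ends in a vowel (*mepo*, *jivgude*).
Since the final sound of *bazsep* is /p/ (a voiceless consonant), it takes -a, giving *bazsepa*.
*eve* — final sound /e/ (a vowel) → -o → *eveo*.
Since the final sound of *idiv* is /v/ (a voiced consonant), it takes -ig, giving *idivig*.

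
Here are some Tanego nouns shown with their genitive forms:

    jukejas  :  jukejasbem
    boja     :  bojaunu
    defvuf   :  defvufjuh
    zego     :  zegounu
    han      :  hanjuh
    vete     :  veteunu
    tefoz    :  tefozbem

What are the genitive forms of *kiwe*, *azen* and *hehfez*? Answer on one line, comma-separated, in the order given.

kiweunu, azenjuh, hehfezbem

The pattern is sibilance of the final sound: -bem when the stem ends in a sibilant (*jukejas*, *tefoz*); -juh when the stem ends in a non-sibilant consonant (*defvuf*, *han*); -unu when the stem ends in a vowel (*boja*, *zego*, *vete*).
*kiwe* — final sound /e/ (a vowel) → -unu → *kiweunu*.
*azen*: final sound = /n/, a non-sibilant consonant → -juh → *azenjuh*.
*hehfez*: final sound = /z/, a sibilant → -bem → *hehfezbem*.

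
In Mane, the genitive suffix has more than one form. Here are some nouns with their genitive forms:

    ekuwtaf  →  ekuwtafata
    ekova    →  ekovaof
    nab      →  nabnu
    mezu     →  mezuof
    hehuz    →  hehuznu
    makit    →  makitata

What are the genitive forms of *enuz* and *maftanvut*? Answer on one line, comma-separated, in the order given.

The pattern is voicing of the final sound: -ata when the stem ends in a voiceless consonant (*ekuwtaf*, *makit*); -nu when the stem ends in a voiced consonant (*nab*, *hehuz*); -of when the stem ends in a vowel (*ekova*, *mezu*).
Since the final sound of *enuz* is /z/ (a voiced consonant), it takes -nu, giving *enuznu*.
The final sound of *maftanvut* is /t/, which is a voiceless consonant, so the suffix is -ata, giving *maftanvutata*.

enuznu, maftanvutata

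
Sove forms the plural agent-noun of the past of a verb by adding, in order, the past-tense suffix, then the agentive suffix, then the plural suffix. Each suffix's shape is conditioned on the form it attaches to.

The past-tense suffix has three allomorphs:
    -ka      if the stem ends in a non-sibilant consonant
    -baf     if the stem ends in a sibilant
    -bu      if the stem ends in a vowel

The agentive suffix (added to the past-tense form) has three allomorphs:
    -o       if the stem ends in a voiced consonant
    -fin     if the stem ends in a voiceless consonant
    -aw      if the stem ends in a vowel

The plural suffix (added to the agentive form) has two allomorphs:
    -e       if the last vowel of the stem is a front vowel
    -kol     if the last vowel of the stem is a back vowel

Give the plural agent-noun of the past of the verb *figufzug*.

*figufzug*: final sound = /g/, a non-sibilant consonant → -ka → *figufzugka*.
The final sound of the past-tense form *figufzugka* is /a/, which is a vowel, so the agentive suffix is -aw, giving *figufzugkaaw*.
The last vowel of the agentive form *figufzugkaaw* is /a/, which is a back vowel, so the plural suffix is -kol, giving *figufzugkaawkol*.

figufzugkaawkol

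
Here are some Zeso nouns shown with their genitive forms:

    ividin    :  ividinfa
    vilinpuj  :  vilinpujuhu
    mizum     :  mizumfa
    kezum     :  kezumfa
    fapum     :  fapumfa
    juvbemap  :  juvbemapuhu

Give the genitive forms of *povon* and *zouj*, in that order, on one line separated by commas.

Looking at the final consonant of each stem: -fa when the stem ends in a nasal (*ividin*, *mizum*, *kezum*, *fapum*); -uhu when the stem ends in a non-nasal consonant (*vilinpuj*, *juvbemap*).
The final consonant of *povon* is /n/, which is a nasal, so the suffix is -fa, giving *povonfa*.
Since the final consonant of *zouj* is /j/ (non-nasal), it takes -uhu, giving *zoujuhu*.

povonfa, zoujuhu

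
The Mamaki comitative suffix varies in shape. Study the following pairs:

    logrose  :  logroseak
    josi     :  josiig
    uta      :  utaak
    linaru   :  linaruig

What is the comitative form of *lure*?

lureak

Looking at the last vowel of each stem: -ig when the last vowel of the stem is a high vowel (*josi*, *linaru*); -ak when the last vowel of the stem is a non-high vowel (*logrose*, *uta*).
The last vowel of *lure* is /e/, which is a non-high vowel, so the suffix is -ak, giving *lureak*.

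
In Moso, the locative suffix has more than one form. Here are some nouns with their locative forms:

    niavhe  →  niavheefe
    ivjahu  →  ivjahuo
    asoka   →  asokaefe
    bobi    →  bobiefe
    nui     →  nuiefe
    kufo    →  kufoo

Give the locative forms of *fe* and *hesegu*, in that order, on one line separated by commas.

The suffix is conditioned by the last vowel: -o when the last vowel of the stem is a rounded vowel (*ivjahu*, *kufo*); -efe when the last vowel of the stem is an unrounded vowel (*niavhe*, *asoka*, *bobi*, *nui*).
*fe*: last vowel = /e/, an unrounded vowel → -efe → *feefe*.
*hesegu*: last vowel = /u/, a rounded vowel → -o → *heseguo*.

feefe, heseguo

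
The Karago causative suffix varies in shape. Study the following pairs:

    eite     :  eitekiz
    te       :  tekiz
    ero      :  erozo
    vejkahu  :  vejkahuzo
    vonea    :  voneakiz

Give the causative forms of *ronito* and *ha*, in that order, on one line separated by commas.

Looking at the last vowel of each stem: -zo when the last vowel of the stem is a rounded vowel (*ero*, *vejkahu*); -kiz when the last vowel of the stem is an unrounded vowel (*eite*, *te*, *vonea*).
The last vowel of *ronito* is /o/, which is a rounded vowel, so the suffix is -zo, giving *ronitozo*.
The last vowel of *ha* is /a/, which is an unrounded vowel, so the suffix is -kiz, giving *hakiz*.

ronitozo, hakiz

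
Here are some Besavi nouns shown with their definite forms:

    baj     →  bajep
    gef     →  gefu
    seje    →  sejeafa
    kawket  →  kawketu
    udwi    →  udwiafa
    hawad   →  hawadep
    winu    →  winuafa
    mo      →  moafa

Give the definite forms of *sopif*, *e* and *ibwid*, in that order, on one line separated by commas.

Looking at the final sound of each stem: -u when the stem ends in a voiceless consonant (*gef*, *kawket*); -ep when the stem ends in a voiced consonant (*baj*, *hawad*); -afa when the stem ends in a vowel (*seje*, *udwi*, *winu*, *mo*).
*sopif*: final sound = /f/, a voiceless consonant → -u → *sopifu*.
The final sound of *e* is /e/, which is a vowel, so the suffix is -afa, giving *eafa*.
The final sound of *ibwid* is /d/, which is a voiced consonant, so the suffix is -ep, giving *ibwidep*.

sopifu, eafa, ibwidep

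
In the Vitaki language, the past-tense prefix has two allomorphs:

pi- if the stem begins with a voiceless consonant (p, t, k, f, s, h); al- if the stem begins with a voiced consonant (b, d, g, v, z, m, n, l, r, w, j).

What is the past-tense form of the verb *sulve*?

pisulve

Since the first consonant of *sulve* is /s/ (voiceless), it takes pi-, giving *pisulve*.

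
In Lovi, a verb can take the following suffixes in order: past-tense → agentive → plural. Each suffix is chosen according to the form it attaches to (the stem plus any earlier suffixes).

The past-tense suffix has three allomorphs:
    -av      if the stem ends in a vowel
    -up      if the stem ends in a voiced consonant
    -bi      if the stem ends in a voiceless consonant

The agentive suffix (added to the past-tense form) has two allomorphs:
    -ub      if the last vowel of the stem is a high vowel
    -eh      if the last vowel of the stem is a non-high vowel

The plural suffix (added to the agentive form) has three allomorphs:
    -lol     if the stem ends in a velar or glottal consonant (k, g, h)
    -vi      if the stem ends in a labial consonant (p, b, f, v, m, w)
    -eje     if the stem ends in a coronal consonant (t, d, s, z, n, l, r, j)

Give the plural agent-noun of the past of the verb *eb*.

ebupubvi

The final sound of *eb* is /b/, which is a voiced consonant, so the past-tense suffix is -up, giving *ebup*.
The past-tense form *ebup* — last vowel /u/ (a high vowel) → -ub → *ebupub*.
The agentive form *ebupub* — final consonant /b/ (labial) → -vi → *ebupubvi*.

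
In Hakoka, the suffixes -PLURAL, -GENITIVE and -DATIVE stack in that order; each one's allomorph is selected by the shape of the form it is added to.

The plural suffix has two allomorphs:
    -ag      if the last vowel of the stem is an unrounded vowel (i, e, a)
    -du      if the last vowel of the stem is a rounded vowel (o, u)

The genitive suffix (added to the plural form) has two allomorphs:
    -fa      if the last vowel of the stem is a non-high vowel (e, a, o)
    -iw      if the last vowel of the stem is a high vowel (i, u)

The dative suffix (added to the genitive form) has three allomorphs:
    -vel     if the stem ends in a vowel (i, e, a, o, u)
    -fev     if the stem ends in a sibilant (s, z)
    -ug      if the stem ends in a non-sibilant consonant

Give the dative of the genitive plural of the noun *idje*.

idjeagfavel

*idje* — last vowel /e/ (an unrounded vowel) → -ag → *idjeag*.
The plural form *idjeag* — last vowel /a/ (a non-high vowel) → -fa → *idjeagfa*.
The final sound of the genitive form *idjeagfa* is /a/, which is a vowel, so the dative suffix is -vel, giving *idjeagfavel*.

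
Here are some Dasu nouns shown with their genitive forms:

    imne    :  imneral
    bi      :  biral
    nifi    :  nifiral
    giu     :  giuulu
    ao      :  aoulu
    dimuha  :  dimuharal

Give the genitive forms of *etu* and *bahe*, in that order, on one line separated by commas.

The alternation tracks the last vowel of the stem — -ulu when the last vowel of the stem is a rounded vowel (*giu*, *ao*); -ral when the last vowel of the stem is an unrounded vowel (*imne*, *bi*, *nifi*, *dimuha*).
The last vowel of *etu* is /u/, which is a rounded vowel, so the suffix is -ulu, giving *etuulu*.
*bahe* — last vowel /e/ (an unrounded vowel) → -ral → *baheral*.

etuulu, baheral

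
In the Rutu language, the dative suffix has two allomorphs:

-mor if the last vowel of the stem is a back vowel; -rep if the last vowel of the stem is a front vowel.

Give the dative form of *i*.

irep

Since the last vowel of *i* is /i/ (a front vowel), it takes -rep, giving *irep*.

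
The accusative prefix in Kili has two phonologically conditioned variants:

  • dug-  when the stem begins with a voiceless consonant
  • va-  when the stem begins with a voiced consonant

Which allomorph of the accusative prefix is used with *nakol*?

*nakol* — first consonant /n/ (voiced) → va-.

va-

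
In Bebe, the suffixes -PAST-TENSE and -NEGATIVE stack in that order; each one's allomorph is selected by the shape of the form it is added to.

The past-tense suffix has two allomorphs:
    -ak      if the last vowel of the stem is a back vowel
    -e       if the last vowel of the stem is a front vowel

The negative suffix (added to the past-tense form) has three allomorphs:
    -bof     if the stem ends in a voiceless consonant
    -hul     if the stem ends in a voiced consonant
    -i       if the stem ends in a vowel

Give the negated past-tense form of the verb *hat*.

hatakbof

*hat* — last vowel /a/ (a back vowel) → -ak → *hatak*.
The past-tense form *hatak*: final sound = /k/, a voiceless consonant → -bof → *hatakbof*.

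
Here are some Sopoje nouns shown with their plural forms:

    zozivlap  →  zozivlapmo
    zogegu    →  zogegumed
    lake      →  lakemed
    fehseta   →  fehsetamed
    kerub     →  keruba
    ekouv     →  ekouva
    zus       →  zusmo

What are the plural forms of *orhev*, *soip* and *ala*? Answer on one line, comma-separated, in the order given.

orheva, soipmo, alamed

The alternation tracks the final sound of the stem — -mo when the stem ends in a voiceless consonant (*zozivlap*, *zus*); -a when the stem ends in a voiced consonant (*kerub*, *ekouv*); -med when the stem ends in a vowel (*zogegu*, *lake*, *fehseta*).
Since the final sound of *orhev* is /v/ (a voiced consonant), it takes -a, giving *orheva*.
Since the final sound of *soip* is /p/ (a voiceless consonant), it takes -mo, giving *soipmo*.
*ala*: final sound = /a/, a vowel → -med → *alamed*.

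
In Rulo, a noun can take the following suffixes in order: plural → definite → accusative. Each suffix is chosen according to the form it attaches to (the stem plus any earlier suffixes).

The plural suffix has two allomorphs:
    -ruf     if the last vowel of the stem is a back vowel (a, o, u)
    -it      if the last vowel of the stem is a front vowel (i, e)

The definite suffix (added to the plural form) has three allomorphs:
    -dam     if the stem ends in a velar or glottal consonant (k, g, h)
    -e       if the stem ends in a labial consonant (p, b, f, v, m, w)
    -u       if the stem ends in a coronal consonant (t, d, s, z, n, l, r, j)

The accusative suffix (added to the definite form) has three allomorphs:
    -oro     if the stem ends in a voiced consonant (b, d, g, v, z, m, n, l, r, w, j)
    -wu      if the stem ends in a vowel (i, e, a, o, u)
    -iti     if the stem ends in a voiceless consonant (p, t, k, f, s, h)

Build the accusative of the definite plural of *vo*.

vorufewu

The last vowel of *vo* is /o/, which is a back vowel, so the plural suffix is -ruf, giving *voruf*.
The plural form *voruf*: final consonant = /f/, labial → -e → *vorufe*.
The final sound of the definite form *vorufe* is /e/, which is a vowel, so the accusative suffix is -wu, giving *vorufewu*.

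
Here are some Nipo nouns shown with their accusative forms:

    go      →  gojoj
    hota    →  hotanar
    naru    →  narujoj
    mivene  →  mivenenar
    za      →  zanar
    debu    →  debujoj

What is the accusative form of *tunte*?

tuntenar

The pattern is rounding harmony: -joj when the last vowel of the stem is a rounded vowel (*go*, *naru*, *debu*); -nar when the last vowel of the stem is an unrounded vowel (*hota*, *mivene*, *za*).
*tunte* — last vowel /e/ (an unrounded vowel) → -nar → *tuntenar*.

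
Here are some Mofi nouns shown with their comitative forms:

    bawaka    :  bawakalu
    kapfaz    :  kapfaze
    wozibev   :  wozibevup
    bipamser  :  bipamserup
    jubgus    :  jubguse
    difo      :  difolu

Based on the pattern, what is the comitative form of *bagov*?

The pattern is sibilance of the final sound: -e when the stem ends in a sibilant (*kapfaz*, *jubgus*); -up when the stem ends in a non-sibilant consonant (*wozibev*, *bipamser*); -lu when the stem ends in a vowel (*bawaka*, *difo*).
*bagov* — final sound /v/ (a non-sibilant consonant) → -up → *bagovup*.

bagovup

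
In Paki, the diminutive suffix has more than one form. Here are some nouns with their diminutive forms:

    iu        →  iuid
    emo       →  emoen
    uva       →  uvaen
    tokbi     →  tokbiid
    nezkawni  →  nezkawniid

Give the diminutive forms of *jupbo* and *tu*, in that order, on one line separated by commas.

The pattern is height harmony: -id when the last vowel of the stem is a high vowel (*iu*, *tokbi*, *nezkawni*); -en when the last vowel of the stem is a non-high vowel (*emo*, *uva*).
*jupbo*: last vowel = /o/, a non-high vowel → -en → *jupboen*.
Since the last vowel of *tu* is /u/ (a high vowel), it takes -id, giving *tuid*.

jupboen, tuid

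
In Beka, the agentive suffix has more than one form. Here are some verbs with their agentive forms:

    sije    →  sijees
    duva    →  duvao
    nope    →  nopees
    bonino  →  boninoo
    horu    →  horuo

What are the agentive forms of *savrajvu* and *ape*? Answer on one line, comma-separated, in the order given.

savrajvuo, apees

The suffix is conditioned by the last vowel: -es when the last vowel of the stem is a front vowel (*sije*, *nope*); -o when the last vowel of the stem is a back vowel (*duva*, *bonino*, *horu*).
*savrajvu*: last vowel = /u/, a back vowel → -o → *savrajvuo*.
Since the last vowel of *ape* is /e/ (a front vowel), it takes -es, giving *apees*.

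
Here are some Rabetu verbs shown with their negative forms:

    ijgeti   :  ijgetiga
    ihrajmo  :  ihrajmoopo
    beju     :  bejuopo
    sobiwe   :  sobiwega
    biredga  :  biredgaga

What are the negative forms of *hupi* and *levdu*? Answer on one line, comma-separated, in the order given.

hupiga, levduopo

Looking at the last vowel of each stem: -opo when the last vowel of the stem is a rounded vowel (*ihrajmo*, *beju*); -ga when the last vowel of the stem is an unrounded vowel (*ijgeti*, *sobiwe*, *biredga*).
The last vowel of *hupi* is /i/, which is an unrounded vowel, so the suffix is -ga, giving *hupiga*.
The last vowel of *levdu* is /u/, which is a rounded vowel, so the suffix is -opo, giving *levduopo*.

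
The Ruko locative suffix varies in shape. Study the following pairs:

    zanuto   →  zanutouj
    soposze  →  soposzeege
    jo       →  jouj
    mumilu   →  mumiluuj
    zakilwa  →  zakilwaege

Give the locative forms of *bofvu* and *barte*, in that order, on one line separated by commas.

The alternation tracks the last vowel of the stem — -uj when the last vowel of the stem is a rounded vowel (*zanuto*, *jo*, *mumilu*); -ege when the last vowel of the stem is an unrounded vowel (*soposze*, *zakilwa*).
*bofvu* — last vowel /u/ (a rounded vowel) → -uj → *bofvuuj*.
*barte*: last vowel = /e/, an unrounded vowel → -ege → *barteege*.

bofvuuj, barteege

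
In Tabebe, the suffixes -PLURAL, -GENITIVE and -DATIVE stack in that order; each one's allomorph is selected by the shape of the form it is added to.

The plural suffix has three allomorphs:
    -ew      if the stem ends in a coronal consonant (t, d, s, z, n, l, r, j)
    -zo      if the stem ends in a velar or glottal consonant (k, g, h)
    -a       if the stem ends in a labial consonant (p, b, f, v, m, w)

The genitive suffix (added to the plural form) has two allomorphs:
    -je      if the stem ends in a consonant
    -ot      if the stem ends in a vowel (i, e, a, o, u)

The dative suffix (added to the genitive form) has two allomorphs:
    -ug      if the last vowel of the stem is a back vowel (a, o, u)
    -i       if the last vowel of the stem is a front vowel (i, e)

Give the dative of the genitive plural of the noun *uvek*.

uvekzootug

The final consonant of *uvek* is /k/, which is velar/glottal, so the plural suffix is -zo, giving *uvekzo*.
The plural form *uvekzo*: final sound = /o/, a vowel → -ot → *uvekzoot*.
The genitive form *uvekzoot* — last vowel /o/ (a back vowel) → -ug → *uvekzootug*.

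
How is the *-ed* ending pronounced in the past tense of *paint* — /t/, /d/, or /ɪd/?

/ɪd/

The stem *paint* ends in /t/ or /d/.
The -ed suffix is realized as /ɪd/ after /t, d/; as /t/ after other voiceless consonants; and as /d/ after other voiced sounds.
So -ed on *paint* is pronounced /ɪd/.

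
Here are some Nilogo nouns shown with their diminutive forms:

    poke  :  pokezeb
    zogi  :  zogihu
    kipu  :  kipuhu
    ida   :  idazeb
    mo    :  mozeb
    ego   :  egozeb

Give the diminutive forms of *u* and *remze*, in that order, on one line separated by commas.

The alternation tracks the last vowel of the stem — -hu when the last vowel of the stem is a high vowel (*zogi*, *kipu*); -zeb when the last vowel of the stem is a non-high vowel (*poke*, *ida*, *mo*, *ego*).
*u*: last vowel = /u/, a high vowel → -hu → *uhu*.
*remze*: last vowel = /e/, a non-high vowel → -zeb → *remzezeb*.

uhu, remzezeb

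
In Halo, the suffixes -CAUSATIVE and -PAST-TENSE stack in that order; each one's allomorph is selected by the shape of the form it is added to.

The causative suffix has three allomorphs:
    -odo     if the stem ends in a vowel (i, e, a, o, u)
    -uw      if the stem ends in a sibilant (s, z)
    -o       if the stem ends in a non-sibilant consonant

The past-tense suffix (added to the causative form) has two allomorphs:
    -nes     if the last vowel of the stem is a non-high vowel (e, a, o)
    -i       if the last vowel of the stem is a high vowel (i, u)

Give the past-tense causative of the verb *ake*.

akeodones

Since the final sound of *ake* is /e/ (a vowel), it takes -odo, giving *akeodo*.
The causative form *akeodo*: last vowel = /o/, a non-high vowel → -nes → *akeodones*.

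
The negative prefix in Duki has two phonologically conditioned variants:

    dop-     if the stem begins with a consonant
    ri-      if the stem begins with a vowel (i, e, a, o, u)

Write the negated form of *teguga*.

The first sound of *teguga* is /t/, which is a consonant, so the prefix is dop-, giving *dopteguga*.

dopteguga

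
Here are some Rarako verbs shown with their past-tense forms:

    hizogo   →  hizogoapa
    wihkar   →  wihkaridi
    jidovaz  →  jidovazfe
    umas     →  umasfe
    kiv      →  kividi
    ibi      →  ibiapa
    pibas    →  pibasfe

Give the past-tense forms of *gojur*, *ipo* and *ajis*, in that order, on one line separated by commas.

The alternation tracks the final sound of the stem — -fe when the stem ends in a sibilant (*jidovaz*, *umas*, *pibas*); -idi when the stem ends in a non-sibilant consonant (*wihkar*, *kiv*); -apa when the stem ends in a vowel (*hizogo*, *ibi*).
*gojur* — final sound /r/ (a non-sibilant consonant) → -idi → *gojuridi*.
The final sound of *ipo* is /o/, which is a vowel, so the suffix is -apa, giving *ipoapa*.
Since the final sound of *ajis* is /s/ (a sibilant), it takes -fe, giving *ajisfe*.

gojuridi, ipoapa, ajisfe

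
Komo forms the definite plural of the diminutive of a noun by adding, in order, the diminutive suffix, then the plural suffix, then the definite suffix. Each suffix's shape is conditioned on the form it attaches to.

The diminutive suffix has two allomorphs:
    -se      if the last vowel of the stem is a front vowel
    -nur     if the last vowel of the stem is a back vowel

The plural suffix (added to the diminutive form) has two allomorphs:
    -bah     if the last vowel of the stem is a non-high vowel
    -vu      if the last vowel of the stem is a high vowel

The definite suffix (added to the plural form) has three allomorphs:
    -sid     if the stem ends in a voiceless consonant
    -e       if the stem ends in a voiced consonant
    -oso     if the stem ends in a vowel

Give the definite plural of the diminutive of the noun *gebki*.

Since the last vowel of *gebki* is /i/ (a front vowel), it takes -se, giving *gebkise*.
Since the last vowel of the diminutive form *gebkise* is /e/ (a non-high vowel), it takes -bah, giving *gebkisebah*.
The plural form *gebkisebah* — final sound /h/ (a voiceless consonant) → -sid → *gebkisebahsid*.

gebkisebahsid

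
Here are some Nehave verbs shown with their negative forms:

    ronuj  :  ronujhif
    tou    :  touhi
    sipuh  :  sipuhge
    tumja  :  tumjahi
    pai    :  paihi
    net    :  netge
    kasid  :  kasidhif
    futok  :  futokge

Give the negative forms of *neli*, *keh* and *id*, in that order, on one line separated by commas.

nelihi, kehge, idhif

The pattern is voicing of the final sound: -ge when the stem ends in a voiceless consonant (*sipuh*, *net*, *futok*); -hif when the stem ends in a voiced consonant (*ronuj*, *kasid*); -hi when the stem ends in a vowel (*tou*, *tumja*, *pai*).
The final sound of *neli* is /i/, which is a vowel, so the suffix is -hi, giving *nelihi*.
*keh*: final sound = /h/, a voiceless consonant → -ge → *kehge*.
The final sound of *id* is /d/, which is a voiced consonant, so the suffix is -hif, giving *idhif*.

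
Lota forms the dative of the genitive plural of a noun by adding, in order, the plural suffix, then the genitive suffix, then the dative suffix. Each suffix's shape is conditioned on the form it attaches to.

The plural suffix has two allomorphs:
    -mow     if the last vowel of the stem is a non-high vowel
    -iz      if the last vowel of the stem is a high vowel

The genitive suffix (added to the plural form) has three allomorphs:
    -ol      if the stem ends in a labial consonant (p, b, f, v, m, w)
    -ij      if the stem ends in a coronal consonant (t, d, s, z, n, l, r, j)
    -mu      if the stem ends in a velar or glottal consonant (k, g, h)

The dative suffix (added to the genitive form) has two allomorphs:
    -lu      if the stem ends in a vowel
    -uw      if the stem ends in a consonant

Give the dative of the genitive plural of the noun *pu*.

Since the last vowel of *pu* is /u/ (a high vowel), it takes -iz, giving *puiz*.
Since the final consonant of the plural form *puiz* is /z/ (coronal), it takes -ij, giving *puizij*.
The final sound of the genitive form *puizij* is /j/, which is a consonant, so the dative suffix is -uw, giving *puizijuw*.

puizijuw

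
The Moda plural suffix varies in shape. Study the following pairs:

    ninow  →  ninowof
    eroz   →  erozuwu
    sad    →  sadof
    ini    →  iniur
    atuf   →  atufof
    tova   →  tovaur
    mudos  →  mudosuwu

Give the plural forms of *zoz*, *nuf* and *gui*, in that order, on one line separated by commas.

zozuwu, nufof, guiur

Looking at the final sound of each stem: -uwu when the stem ends in a sibilant (*eroz*, *mudos*); -of when the stem ends in a non-sibilant consonant (*ninow*, *sad*, *atuf*); -ur when the stem ends in a vowel (*ini*, *tova*).
Since the final sound of *zoz* is /z/ (a sibilant), it takes -uwu, giving *zozuwu*.
Since the final sound of *nuf* is /f/ (a non-sibilant consonant), it takes -of, giving *nufof*.
Since the final sound of *gui* is /i/ (a vowel), it takes -ur, giving *guiur*.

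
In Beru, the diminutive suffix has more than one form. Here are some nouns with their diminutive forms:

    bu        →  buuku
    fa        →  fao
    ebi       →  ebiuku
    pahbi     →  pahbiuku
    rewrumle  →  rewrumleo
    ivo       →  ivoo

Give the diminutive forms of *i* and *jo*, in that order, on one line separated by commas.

iuku, joo

Looking at the last vowel of each stem: -uku when the last vowel of the stem is a high vowel (*bu*, *ebi*, *pahbi*); -o when the last vowel of the stem is a non-high vowel (*fa*, *rewrumle*, *ivo*).
The last vowel of *i* is /i/, which is a high vowel, so the suffix is -uku, giving *iuku*.
*jo* — last vowel /o/ (a non-high vowel) → -o → *joo*.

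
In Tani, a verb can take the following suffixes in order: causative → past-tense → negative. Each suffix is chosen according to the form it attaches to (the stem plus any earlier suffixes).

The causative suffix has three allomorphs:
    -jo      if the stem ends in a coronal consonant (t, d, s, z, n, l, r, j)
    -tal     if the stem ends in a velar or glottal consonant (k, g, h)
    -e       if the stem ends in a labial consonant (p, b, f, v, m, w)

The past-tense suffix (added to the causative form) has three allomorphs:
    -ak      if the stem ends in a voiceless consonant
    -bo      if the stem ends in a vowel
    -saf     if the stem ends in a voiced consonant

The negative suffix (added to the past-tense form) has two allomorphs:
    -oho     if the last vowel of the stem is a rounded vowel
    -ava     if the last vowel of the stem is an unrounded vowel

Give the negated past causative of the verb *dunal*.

dunaljobooho

The final consonant of *dunal* is /l/, which is coronal, so the causative suffix is -jo, giving *dunaljo*.
Since the final sound of the causative form *dunaljo* is /o/ (a vowel), it takes -bo, giving *dunaljobo*.
The last vowel of the past-tense form *dunaljobo* is /o/, which is a rounded vowel, so the negative suffix is -oho, giving *dunaljobooho*.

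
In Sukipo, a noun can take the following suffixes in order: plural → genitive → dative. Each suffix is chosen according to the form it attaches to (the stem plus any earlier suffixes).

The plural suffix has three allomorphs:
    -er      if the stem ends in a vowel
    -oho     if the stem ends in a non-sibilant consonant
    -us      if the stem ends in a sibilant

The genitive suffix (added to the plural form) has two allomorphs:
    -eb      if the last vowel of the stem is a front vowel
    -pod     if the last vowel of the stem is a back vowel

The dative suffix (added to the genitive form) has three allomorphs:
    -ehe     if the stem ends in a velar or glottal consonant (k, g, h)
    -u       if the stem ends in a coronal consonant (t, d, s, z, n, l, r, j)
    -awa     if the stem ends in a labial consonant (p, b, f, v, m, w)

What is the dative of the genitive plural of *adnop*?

adnopohopodu

The final sound of *adnop* is /p/, which is a non-sibilant consonant, so the plural suffix is -oho, giving *adnopoho*.
The plural form *adnopoho*: last vowel = /o/, a back vowel → -pod → *adnopohopod*.
The genitive form *adnopohopod* — final consonant /d/ (coronal) → -u → *adnopohopodu*.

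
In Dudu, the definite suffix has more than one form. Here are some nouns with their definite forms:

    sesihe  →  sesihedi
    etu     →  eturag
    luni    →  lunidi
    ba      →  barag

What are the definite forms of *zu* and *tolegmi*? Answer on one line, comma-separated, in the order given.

The suffix is conditioned by the last vowel: -di when the last vowel of the stem is a front vowel (*sesihe*, *luni*); -rag when the last vowel of the stem is a back vowel (*etu*, *ba*).
*zu*: last vowel = /u/, a back vowel → -rag → *zurag*.
The last vowel of *tolegmi* is /i/, which is a front vowel, so the suffix is -di, giving *tolegmidi*.

zurag, tolegmidi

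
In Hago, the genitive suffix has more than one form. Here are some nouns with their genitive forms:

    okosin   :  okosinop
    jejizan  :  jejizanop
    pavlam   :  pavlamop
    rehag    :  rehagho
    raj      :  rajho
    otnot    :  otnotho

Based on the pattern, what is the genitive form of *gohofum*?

gohofumop

The pattern is nasality of the final consonant: -op when the stem ends in a nasal (*okosin*, *jejizan*, *pavlam*); -ho when the stem ends in a non-nasal consonant (*rehag*, *raj*, *otnot*).
*gohofum*: final consonant = /m/, a nasal → -op → *gohofumop*.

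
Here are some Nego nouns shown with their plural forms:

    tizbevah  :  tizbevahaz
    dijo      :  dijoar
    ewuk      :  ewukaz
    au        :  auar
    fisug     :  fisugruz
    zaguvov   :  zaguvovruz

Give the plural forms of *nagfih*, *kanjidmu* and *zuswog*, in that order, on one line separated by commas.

The alternation tracks the final sound of the stem — -az when the stem ends in a voiceless consonant (*tizbevah*, *ewuk*); -ruz when the stem ends in a voiced consonant (*fisug*, *zaguvov*); -ar when the stem ends in a vowel (*dijo*, *au*).
Since the final sound of *nagfih* is /h/ (a voiceless consonant), it takes -az, giving *nagfihaz*.
The final sound of *kanjidmu* is /u/, which is a vowel, so the suffix is -ar, giving *kanjidmuar*.
Since the final sound of *zuswog* is /g/ (a voiced consonant), it takes -ruz, giving *zuswogruz*.

nagfihaz, kanjidmuar, zuswogruz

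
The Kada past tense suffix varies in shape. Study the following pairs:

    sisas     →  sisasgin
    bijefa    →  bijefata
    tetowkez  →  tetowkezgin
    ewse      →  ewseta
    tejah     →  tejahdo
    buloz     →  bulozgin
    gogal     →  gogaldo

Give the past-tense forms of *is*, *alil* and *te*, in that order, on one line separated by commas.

isgin, alildo, teta

The pattern is sibilance of the final sound: -gin when the stem ends in a sibilant (*sisas*, *tetowkez*, *buloz*); -do when the stem ends in a non-sibilant consonant (*tejah*, *gogal*); -ta when the stem ends in a vowel (*bijefa*, *ewse*).
The final sound of *is* is /s/, which is a sibilant, so the suffix is -gin, giving *isgin*.
Since the final sound of *alil* is /l/ (a non-sibilant consonant), it takes -do, giving *alildo*.
*te*: final sound = /e/, a vowel → -ta → *teta*.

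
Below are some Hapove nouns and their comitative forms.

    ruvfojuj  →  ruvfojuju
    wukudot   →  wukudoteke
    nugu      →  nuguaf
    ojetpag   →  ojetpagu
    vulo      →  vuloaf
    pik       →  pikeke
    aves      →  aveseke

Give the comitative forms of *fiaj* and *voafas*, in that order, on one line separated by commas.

fiaju, voafaseke

The pattern is voicing of the final sound: -eke when the stem ends in a voiceless consonant (*wukudot*, *pik*, *aves*); -u when the stem ends in a voiced consonant (*ruvfojuj*, *ojetpag*); -af when the stem ends in a vowel (*nugu*, *vulo*).
*fiaj* — final sound /j/ (a voiced consonant) → -u → *fiaju*.
*voafas*: final sound = /s/, a voiceless consonant → -eke → *voafaseke*.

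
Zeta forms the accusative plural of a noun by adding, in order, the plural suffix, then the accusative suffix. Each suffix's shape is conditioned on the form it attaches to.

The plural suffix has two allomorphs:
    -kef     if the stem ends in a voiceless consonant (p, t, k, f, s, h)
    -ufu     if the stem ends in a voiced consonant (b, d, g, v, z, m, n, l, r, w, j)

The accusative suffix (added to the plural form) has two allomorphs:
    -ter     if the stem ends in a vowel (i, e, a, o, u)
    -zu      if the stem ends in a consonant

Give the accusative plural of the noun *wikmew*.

*wikmew*: final consonant = /w/, voiced → -ufu → *wikmewufu*.
The final sound of the plural form *wikmewufu* is /u/, which is a vowel, so the accusative suffix is -ter, giving *wikmewufuter*.

wikmewufuter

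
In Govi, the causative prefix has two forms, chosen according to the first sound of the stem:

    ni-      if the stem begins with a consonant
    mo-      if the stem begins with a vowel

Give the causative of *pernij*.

nipernij

*pernij*: first sound = /p/, a consonant → ni- → *nipernij*.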